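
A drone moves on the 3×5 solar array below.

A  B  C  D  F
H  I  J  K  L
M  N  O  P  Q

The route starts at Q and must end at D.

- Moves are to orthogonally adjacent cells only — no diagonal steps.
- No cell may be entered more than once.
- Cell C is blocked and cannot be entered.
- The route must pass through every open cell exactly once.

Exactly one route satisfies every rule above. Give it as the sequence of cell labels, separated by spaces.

Q P O N M H A B I J K L F D

Need to visit all 14 open cells exactly once, starting at Q and ending at D.
Cell B has only two open neighbours (I and A), so the path must pass straight through it: one of those is the cell it's entered from and the other is where it exits.
Route from Q: 4× left (reaching M), 2× up (reaching A), right to B, down to I, 3× right (reaching L), up to F, left to D — 13 moves in all.
Check: all 14 open cells covered.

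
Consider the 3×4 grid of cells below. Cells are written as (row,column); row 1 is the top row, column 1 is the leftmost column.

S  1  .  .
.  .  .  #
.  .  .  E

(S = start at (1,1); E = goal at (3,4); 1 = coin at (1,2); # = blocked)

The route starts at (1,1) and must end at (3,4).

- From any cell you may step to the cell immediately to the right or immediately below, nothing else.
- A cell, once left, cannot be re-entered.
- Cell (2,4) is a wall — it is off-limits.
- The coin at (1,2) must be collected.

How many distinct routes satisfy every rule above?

3

A right/down-only route from (1,1) to (3,4) makes exactly 2 down-moves and 3 right-moves in some order.
With no other constraints that would be C(5,2) = 10 routes.
Split at (1,2) and multiply the segment counts (each segment already excludes blocked cells): (1,1)→(1,2): 1; (1,2)→(3,4): 3; product = 3.
That gives 3 routes.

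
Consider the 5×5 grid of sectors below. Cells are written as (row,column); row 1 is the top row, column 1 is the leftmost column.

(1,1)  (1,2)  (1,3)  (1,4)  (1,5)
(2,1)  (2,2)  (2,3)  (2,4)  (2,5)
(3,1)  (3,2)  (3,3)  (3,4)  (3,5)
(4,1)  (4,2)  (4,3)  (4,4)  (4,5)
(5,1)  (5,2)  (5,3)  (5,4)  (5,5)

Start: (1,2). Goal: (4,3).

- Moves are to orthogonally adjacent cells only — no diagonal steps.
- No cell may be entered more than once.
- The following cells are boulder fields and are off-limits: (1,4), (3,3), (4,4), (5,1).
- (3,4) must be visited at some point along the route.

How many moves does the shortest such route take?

Any route passes through (3,4) somewhere between (1,2) and (4,3). Summing Manhattan distances along the two legs ((1,2) → (3,4) → (4,3)) gives a lower bound of 4 + 2 = 6 moves.
That bound ignores the blocked cells. Measuring each leg by the fewest moves that actually steer around them ((1,2)→(3,4): 4; (3,4)→(4,3): 6) raises the lower bound to 10.
A route of 10 moves exists: (1,2) → (2,2) → (2,3) → (2,4) → (3,4) → (3,5) → (4,5) → (5,5) → (5,4) → (5,3) → (4,3).
Since 10 matches that lower bound, it is optimal.

10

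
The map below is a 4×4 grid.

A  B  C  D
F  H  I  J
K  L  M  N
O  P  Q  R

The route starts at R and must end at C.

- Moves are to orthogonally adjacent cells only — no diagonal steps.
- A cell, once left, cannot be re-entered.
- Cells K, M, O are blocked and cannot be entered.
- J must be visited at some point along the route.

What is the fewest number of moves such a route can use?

Any route passes through J somewhere between R and C. Summing Manhattan distances along the two legs (R → J → C) gives a lower bound of 2 + 2 = 4 moves.
A route of 4 moves achieves this: R → N → J → D → C.
Since 4 matches the lower bound, it is optimal.

4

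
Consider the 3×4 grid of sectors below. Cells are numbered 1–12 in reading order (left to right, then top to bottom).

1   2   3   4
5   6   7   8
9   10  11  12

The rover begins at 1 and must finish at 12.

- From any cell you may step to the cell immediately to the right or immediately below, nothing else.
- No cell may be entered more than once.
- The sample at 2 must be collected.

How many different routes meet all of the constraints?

A right/down-only route from 1 to 12 makes exactly 2 down-moves and 3 right-moves in some order.
With no other constraints that would be C(5,2) = 10 routes.
Split at 2 and multiply the segment counts: 1→2: 1; 2→12: 6; product = 6.
That gives 6 routes.

6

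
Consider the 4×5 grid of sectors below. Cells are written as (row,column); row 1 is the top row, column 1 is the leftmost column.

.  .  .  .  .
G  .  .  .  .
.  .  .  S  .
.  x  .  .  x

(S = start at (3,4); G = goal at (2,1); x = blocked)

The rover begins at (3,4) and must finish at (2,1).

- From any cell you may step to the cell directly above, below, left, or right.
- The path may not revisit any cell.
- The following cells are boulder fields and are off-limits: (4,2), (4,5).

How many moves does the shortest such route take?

4

The Manhattan distance from (3,4) to (2,1) is |3−2| + |4−1| = 4, so at least 4 moves are needed.
A route of 4 moves achieves this: (3,4) → (2,4) → (2,3) → (2,2) → (2,1).
Since 4 matches the lower bound, it is optimal.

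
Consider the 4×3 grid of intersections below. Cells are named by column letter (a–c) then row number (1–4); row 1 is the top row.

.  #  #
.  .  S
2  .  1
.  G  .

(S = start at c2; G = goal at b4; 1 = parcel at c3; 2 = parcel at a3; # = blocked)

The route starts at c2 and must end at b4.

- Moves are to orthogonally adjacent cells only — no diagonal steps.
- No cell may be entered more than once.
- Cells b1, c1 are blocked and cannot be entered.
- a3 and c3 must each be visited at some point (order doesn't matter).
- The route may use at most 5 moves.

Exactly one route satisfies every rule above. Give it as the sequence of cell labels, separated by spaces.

c2 c3 b3 a3 a4 b4

The 5-move cap with required stops at a3, c3 leaves no slack for detours.
Route from c2: down 1 to c3, left 2 to a3, down 1 to a4, right 1 to b4 — 5 moves in all.
Check: all required cells visited; 5 ≤ 5 moves.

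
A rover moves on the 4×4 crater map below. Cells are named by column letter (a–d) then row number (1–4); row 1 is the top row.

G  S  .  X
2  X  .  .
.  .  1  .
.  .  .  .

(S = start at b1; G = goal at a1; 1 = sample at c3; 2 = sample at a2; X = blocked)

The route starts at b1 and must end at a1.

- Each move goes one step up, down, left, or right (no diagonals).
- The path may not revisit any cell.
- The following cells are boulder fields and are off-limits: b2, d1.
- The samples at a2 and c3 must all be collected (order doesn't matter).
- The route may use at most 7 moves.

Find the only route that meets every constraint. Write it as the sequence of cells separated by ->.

The 7-move cap with required stops at a2, c3 leaves no slack for detours.
Route from b1: right 1 to c1, down 2 to c3, left 2 to a3, up 2 to a1 — 7 moves in all.
Check: all required cells visited; 7 ≤ 7 moves.

b1 -> c1 -> c2 -> c3 -> b3 -> a3 -> a2 -> a1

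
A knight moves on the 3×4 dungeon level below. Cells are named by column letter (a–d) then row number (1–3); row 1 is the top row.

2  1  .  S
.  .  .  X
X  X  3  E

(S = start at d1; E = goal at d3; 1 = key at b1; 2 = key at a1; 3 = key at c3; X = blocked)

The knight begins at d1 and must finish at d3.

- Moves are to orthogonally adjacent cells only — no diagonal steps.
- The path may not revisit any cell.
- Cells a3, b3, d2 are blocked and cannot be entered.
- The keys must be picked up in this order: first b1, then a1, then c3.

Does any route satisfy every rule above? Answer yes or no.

yes

One route that works: d1 → c1 → b1 → a1 → a2 → b2 → c2 → c3 → d3.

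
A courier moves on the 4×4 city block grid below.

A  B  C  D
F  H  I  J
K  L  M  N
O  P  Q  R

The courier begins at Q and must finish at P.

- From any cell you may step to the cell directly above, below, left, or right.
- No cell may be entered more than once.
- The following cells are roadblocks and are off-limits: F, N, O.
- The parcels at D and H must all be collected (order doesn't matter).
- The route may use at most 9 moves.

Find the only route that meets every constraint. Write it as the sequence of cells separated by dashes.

The 9-move cap with required stops at D, H leaves no slack for detours.
Route from Q: 2× up (reaching I), right to J, up to D, 2× left (reaching B), 3× down (reaching P) — 9 moves in all.
Check: all required cells visited; 9 ≤ 9 moves.

Q - M - I - J - D - C - B - H - L - P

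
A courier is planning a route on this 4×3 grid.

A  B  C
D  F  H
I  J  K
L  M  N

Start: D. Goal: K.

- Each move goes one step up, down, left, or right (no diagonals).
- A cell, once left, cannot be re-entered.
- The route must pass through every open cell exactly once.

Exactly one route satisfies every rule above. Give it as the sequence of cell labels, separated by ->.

Need to visit all 12 open cells exactly once, starting at D and ending at K.
Cell C has only two open neighbours (H and B), so the path must pass straight through it: one of those is the cell it's entered from and the other is where it exits.
Route from D: up 1 to A, right 2 to C, down 1 to H, left 1 to F, down 1 to J, left 1 to I, down 1 to L, right 2 to N, up 1 to K — 11 moves in all.
Check: all 12 open cells covered.

D -> A -> B -> C -> H -> F -> J -> I -> L -> M -> N -> K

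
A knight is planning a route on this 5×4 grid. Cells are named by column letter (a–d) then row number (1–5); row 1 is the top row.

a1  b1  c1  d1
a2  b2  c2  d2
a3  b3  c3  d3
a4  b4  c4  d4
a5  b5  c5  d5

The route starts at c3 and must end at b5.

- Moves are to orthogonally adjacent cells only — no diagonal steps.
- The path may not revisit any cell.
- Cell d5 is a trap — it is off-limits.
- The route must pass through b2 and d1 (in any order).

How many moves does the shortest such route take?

Any route passes through b2 and d1 in some order between c3 and b5. Summing Manhattan distances along each leg and taking the cheapest ordering (c3 → d1 → b2 → b5) gives a lower bound of 3 + 3 + 3 = 9 moves.
A route of 9 moves achieves this: c3 → c2 → d2 → d1 → c1 → b1 → b2 → b3 → b4 → b5.
Since 9 matches the lower bound, it is optimal.

9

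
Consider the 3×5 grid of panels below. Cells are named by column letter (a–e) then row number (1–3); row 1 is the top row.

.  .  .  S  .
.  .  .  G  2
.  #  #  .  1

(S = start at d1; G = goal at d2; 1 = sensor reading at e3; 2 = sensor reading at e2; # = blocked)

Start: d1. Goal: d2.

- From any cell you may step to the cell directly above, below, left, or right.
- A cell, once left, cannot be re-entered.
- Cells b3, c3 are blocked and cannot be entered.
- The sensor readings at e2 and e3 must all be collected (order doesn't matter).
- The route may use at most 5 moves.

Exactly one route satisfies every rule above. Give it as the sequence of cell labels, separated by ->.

d1 -> e1 -> e2 -> e3 -> d3 -> d2

The budget equals the shortest possible length, so every move has to be on a shortest route through the required cells.
Route from d1: right to e1, 2× down (reaching e3), left to d3, up to d2 — 5 moves in all.
Check: all required cells visited; 5 ≤ 5 moves.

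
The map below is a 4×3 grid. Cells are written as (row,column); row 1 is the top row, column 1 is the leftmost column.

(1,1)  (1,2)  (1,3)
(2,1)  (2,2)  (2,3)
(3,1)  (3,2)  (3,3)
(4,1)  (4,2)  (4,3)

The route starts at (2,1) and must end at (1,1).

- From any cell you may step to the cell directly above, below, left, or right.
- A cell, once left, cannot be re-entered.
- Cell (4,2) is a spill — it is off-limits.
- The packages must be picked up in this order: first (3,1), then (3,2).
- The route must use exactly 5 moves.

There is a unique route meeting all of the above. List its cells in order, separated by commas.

(2,1), (3,1), (3,2), (2,2), (1,2), (1,1)

The waypoints must appear in the order (3,1), (3,2), with no cell reused.
Route from (2,1): down 1 to (3,1), right 1 to (3,2), up 2 to (1,2), left 1 to (1,1) — 5 moves in all.
Check: order respected ((3,1) at step 1, (3,2) at step 2); 5 moves as required.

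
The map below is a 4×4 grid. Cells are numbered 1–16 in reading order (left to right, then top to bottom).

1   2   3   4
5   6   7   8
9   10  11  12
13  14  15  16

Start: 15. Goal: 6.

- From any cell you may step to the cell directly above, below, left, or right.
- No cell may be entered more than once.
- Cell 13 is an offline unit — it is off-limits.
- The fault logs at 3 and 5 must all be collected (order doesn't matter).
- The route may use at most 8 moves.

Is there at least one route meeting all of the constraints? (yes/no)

One route that works: 15 → 11 → 7 → 3 → 2 → 1 → 5 → 6.

yes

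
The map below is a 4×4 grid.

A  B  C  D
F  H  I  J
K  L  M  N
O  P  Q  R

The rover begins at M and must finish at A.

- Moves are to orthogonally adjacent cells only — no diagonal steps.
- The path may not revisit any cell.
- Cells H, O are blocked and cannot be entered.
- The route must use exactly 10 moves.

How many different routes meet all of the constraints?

Need simple routes of exactly 10 moves from M to A (Manhattan distance 4, so 3 moves are spent on a detour and 3 undoing it).
Enumerating: M I J N R Q P L K F A | M L P Q R N J D C B A | M L P Q R N J I C B A.
That gives 3 routes.

3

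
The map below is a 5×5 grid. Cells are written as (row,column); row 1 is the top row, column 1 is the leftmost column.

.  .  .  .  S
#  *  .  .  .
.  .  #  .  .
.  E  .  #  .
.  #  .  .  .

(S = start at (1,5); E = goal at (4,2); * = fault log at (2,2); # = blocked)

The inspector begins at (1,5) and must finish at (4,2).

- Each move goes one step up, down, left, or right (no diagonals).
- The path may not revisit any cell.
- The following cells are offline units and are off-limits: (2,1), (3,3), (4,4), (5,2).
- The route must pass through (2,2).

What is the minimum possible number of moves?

6

Any route passes through (2,2) somewhere between (1,5) and (4,2). Summing Manhattan distances along the two legs ((1,5) → (2,2) → (4,2)) gives a lower bound of 4 + 2 = 6 moves.
A route of 6 moves achieves this: (1,5) → (2,5) → (2,4) → (2,3) → (2,2) → (3,2) → (4,2).
Since 6 matches the lower bound, it is optimal.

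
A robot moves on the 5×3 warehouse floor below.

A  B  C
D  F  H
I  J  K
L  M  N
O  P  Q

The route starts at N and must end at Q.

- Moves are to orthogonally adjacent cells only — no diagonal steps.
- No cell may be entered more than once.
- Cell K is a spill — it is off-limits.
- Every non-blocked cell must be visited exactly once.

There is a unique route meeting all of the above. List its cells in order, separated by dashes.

Need to visit all 14 open cells exactly once, starting at N and ending at Q.
Route from N: left 1 to M, up 2 to F, right 1 to H, up 1 to C, left 2 to A, down 4 to O, right 2 to Q — 13 moves in all.
Check: all 14 open cells covered.

N - M - J - F - H - C - B - A - D - I - L - O - P - Q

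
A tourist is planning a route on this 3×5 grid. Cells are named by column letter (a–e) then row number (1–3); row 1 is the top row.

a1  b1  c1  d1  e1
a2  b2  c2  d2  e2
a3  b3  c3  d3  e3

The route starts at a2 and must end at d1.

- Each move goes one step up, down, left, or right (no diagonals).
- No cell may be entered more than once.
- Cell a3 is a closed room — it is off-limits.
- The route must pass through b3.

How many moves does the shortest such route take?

Any route passes through b3 somewhere between a2 and d1. Summing Manhattan distances along the two legs (a2 → b3 → d1) gives a lower bound of 2 + 4 = 6 moves.
A route of 6 moves achieves this: a2 → b2 → b3 → c3 → c2 → c1 → d1.
Since 6 matches the lower bound, it is optimal.

6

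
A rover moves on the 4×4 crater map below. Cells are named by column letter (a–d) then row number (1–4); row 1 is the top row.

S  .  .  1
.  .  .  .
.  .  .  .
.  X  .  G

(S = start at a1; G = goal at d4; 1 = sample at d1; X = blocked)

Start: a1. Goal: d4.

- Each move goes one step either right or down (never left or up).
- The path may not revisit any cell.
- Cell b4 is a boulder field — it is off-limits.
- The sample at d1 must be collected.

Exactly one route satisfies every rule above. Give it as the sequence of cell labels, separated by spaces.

Moves only go right or down, so the column and row indices never decrease.
Route from a1: 3× right (reaching d1), 3× down (reaching d4) — 6 moves in all.
Check: all required cells visited.

a1 b1 c1 d1 d2 d3 d4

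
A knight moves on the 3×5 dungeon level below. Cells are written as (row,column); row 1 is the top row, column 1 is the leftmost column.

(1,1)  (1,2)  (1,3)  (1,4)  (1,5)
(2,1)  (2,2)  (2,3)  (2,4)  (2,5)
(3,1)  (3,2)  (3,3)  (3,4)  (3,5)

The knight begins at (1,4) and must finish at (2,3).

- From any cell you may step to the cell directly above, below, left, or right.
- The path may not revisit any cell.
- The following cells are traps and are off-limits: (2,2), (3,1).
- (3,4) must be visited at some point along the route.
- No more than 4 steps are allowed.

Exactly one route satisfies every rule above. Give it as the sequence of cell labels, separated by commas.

(1,4), (2,4), (3,4), (3,3), (2,3)

The budget equals the shortest possible length, so every move has to be on a shortest route through the required cells.
Route from (1,4): down 2 to (3,4), left 1 to (3,3), up 1 to (2,3) — 4 moves in all.
Check: all required cells visited; 4 ≤ 4 moves.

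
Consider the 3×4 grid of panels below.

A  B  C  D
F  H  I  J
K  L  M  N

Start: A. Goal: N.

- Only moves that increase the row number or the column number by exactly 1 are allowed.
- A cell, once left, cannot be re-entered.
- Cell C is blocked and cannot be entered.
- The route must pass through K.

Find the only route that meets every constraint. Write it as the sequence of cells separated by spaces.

A F K L M N

Moves only go right or down, so the column and row indices never decrease.
Route from A: down 2 to K, right 3 to N — 5 moves in all.
Check: all required cells visited.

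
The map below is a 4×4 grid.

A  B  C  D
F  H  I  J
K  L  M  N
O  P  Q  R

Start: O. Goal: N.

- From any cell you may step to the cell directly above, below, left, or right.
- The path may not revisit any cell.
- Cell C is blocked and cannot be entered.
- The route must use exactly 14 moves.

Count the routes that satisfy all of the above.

Need simple routes of exactly 14 moves from O to N (Manhattan distance 4, so 5 moves are spent on a detour and 5 undoing it).
No route satisfies every constraint, so the count is 0.

0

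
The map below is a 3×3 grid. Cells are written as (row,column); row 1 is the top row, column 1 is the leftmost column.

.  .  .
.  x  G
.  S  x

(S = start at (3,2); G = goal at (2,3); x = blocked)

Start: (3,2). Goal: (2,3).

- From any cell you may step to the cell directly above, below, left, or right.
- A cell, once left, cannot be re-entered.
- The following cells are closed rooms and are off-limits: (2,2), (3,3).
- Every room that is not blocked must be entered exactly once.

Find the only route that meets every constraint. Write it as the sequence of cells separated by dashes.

Need to visit all 7 open cells exactly once, starting at (3,2) and ending at (2,3).
Cell (1,1) has only two open neighbours ((2,1) and (1,2)), so the path must pass straight through it: one of those is the cell it's entered from and the other is where it exits.
Route from (3,2): left to (3,1), 2× up (reaching (1,1)), 2× right (reaching (1,3)), down to (2,3) — 6 moves in all.
Check: all 7 open cells covered.

(3,2) - (3,1) - (2,1) - (1,1) - (1,2) - (1,3) - (2,3)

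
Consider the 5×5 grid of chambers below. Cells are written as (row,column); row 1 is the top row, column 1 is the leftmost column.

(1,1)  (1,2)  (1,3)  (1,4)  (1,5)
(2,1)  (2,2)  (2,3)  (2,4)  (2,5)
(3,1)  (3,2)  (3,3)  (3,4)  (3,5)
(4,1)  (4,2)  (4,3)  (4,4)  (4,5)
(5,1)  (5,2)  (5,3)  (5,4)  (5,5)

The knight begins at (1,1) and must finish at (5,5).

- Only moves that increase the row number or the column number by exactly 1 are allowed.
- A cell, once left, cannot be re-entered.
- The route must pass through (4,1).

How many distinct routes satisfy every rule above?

A right/down-only route from (1,1) to (5,5) makes exactly 4 down-moves and 4 right-moves in some order.
With no other constraints that would be C(8,4) = 70 routes.
Split at (4,1) and multiply the segment counts: (1,1)→(4,1): 1; (4,1)→(5,5): 5; product = 5.
That gives 5 routes.

5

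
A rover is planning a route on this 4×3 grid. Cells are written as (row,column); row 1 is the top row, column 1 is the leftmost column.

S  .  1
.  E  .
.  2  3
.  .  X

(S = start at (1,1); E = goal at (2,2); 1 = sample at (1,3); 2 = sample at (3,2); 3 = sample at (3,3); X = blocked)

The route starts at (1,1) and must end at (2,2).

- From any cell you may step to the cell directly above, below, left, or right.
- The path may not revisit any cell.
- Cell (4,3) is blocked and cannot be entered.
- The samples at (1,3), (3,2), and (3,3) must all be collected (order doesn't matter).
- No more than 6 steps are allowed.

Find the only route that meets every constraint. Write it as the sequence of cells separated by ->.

The budget equals the shortest possible length, so every move has to be on a shortest route through the required cells.
Route from (1,1): right 2 to (1,3), down 2 to (3,3), left 1 to (3,2), up 1 to (2,2) — 6 moves in all.
Check: all required cells visited; 6 ≤ 6 moves.

(1,1) -> (1,2) -> (1,3) -> (2,3) -> (3,3) -> (3,2) -> (2,2)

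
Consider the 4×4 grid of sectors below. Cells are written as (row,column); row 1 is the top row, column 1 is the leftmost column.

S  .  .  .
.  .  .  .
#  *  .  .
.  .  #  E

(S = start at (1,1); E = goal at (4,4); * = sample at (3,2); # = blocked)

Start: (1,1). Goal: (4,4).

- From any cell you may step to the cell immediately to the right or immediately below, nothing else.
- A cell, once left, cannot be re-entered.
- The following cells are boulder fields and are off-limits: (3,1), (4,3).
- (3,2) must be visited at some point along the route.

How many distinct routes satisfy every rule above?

2

A right/down-only route from (1,1) to (4,4) makes exactly 3 down-moves and 3 right-moves in some order.
With no other constraints that would be C(6,3) = 20 routes.
Split at (3,2) and multiply the segment counts (each segment already excludes blocked cells): (1,1)→(3,2): 2; (3,2)→(4,4): 1; product = 2.
That gives 2 routes.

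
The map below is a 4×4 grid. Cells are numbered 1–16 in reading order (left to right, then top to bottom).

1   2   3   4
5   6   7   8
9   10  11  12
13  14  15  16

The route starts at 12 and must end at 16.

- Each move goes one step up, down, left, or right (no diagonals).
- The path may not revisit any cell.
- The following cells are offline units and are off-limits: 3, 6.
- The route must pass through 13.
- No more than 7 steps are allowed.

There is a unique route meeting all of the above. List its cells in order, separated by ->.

12 -> 11 -> 10 -> 9 -> 13 -> 14 -> 15 -> 16

The budget equals the shortest possible length, so every move has to be on a shortest route through the required cells.
Route from 12: left 3 to 9, down 1 to 13, right 3 to 16 — 7 moves in all.
Check: all required cells visited; 7 ≤ 7 moves.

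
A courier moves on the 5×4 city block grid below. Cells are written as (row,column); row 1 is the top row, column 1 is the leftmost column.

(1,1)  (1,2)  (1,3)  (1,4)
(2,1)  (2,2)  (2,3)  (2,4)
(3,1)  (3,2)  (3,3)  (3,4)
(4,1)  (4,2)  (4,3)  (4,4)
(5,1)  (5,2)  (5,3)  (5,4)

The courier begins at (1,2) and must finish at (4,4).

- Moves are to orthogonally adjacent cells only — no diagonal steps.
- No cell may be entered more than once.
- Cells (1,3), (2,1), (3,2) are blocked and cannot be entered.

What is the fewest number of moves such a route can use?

The Manhattan distance from (1,2) to (4,4) is |1−4| + |2−4| = 5, so at least 5 moves are needed.
A route of 5 moves achieves this: (1,2) → (2,2) → (2,3) → (3,3) → (4,3) → (4,4).
Since 5 matches the lower bound, it is optimal.

5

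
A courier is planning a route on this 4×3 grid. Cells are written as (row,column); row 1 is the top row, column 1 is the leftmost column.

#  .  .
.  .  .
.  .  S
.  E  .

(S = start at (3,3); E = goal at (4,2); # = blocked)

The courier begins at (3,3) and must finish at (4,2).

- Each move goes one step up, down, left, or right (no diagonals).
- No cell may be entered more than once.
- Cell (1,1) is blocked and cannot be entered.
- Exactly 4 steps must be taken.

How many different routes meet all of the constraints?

Need simple routes of exactly 4 moves from (3,3) to (4,2) (Manhattan distance 2, so 1 moves are spent on a detour and 1 undoing it).
Enumerating: (3,3) (2,3) (2,2) (3,2) (4,2) | (3,3) (3,2) (3,1) (4,1) (4,2).
That gives 2 routes.

2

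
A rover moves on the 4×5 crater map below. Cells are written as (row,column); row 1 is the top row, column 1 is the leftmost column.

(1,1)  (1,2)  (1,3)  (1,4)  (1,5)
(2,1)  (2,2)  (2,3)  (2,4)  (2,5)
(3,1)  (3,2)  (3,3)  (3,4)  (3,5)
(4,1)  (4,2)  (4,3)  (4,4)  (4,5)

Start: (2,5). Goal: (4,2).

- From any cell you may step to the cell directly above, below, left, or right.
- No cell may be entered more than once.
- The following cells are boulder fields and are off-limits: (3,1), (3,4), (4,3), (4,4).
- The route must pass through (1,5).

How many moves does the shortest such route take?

Any route passes through (1,5) somewhere between (2,5) and (4,2). Summing Manhattan distances along the two legs ((2,5) → (1,5) → (4,2)) gives a lower bound of 1 + 6 = 7 moves.
A route of 7 moves achieves this: (2,5) → (1,5) → (1,4) → (2,4) → (2,3) → (3,3) → (3,2) → (4,2).
Since 7 matches the lower bound, it is optimal.

7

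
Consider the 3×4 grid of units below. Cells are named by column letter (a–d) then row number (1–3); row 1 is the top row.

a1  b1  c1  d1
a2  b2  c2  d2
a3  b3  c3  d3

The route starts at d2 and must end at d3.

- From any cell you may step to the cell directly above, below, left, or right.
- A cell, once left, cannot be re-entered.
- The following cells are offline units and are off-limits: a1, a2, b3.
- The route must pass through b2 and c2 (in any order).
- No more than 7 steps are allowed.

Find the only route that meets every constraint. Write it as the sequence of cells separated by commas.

d2, d1, c1, b1, b2, c2, c3, d3

Any route must reach b2 and c2 and still end at d3 within 7 moves, so the order of the required stops is forced.
Route from d2: up to d1, 2× left (reaching b1), down to b2, right to c2, down to c3, right to d3 — 7 moves in all.
Check: all required cells visited; 7 ≤ 7 moves.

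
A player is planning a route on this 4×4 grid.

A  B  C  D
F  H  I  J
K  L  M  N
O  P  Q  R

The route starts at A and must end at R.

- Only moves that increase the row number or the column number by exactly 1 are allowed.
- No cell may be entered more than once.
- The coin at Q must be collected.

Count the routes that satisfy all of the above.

A right/down-only route from A to R makes exactly 3 down-moves and 3 right-moves in some order.
With no other constraints that would be C(6,3) = 20 routes.
Split at Q and multiply the segment counts: A→Q: 10; Q→R: 1; product = 10.
That gives 10 routes.

10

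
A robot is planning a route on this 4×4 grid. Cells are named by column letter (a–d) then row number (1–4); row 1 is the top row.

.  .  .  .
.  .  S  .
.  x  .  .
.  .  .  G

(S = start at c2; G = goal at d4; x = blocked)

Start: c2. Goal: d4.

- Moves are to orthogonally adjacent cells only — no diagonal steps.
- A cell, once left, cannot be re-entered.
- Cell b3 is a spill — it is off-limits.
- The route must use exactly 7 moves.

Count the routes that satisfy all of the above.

Need simple routes of exactly 7 moves from c2 to d4 (Manhattan distance 3, so 2 moves are spent on a detour and 2 undoing it).
Enumerating: c2 c1 d1 d2 d3 c3 c4 d4 | c2 b2 b1 c1 d1 d2 d3 d4 | c2 b2 a2 a3 a4 b4 c4 d4.
That gives 3 routes.

3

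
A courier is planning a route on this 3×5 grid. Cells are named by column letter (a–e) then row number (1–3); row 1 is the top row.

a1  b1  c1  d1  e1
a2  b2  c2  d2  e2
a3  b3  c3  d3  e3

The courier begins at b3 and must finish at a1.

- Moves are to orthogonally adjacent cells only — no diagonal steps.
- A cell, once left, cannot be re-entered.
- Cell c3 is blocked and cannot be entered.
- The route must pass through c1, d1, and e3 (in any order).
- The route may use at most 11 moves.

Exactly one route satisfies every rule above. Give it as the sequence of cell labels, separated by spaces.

Any route must reach c1, d1, and e3 and still end at a1 within 11 moves, so the order of the required stops is forced.
Route from b3: up to b2, 2× right (reaching d2), down to d3, right to e3, 2× up (reaching e1), 4× left (reaching a1) — 11 moves in all.
Check: all required cells visited; 11 ≤ 11 moves.

b3 b2 c2 d2 d3 e3 e2 e1 d1 c1 b1 a1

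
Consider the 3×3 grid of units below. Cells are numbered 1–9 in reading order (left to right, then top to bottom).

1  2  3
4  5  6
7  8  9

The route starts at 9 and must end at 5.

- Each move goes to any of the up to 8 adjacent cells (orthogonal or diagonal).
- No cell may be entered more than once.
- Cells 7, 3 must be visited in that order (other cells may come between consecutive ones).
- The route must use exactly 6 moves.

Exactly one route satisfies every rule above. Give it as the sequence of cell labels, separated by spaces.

9 8 7 4 2 3 5

The waypoints must appear in the order 7, 3, with no cell reused.
Route from 9: 2× left (reaching 7), up to 4, up-right to 2, right to 3, down-left to 5 — 6 moves in all.
Check: order respected (7 at step 2, 3 at step 5); 6 moves as required.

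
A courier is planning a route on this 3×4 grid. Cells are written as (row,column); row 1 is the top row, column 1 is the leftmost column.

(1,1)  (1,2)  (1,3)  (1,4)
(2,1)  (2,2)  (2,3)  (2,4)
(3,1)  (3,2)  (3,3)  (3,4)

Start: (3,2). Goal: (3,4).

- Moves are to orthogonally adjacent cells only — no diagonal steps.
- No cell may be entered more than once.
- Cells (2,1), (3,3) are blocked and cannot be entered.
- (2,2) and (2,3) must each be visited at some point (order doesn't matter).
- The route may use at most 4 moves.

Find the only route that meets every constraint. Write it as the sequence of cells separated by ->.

Any route must reach (2,2) and (2,3) and still end at (3,4) within 4 moves, so the order of the required stops is forced.
Route from (3,2): up to (2,2), 2× right (reaching (2,4)), down to (3,4) — 4 moves in all.
Check: all required cells visited; 4 ≤ 4 moves.

(3,2) -> (2,2) -> (2,3) -> (2,4) -> (3,4)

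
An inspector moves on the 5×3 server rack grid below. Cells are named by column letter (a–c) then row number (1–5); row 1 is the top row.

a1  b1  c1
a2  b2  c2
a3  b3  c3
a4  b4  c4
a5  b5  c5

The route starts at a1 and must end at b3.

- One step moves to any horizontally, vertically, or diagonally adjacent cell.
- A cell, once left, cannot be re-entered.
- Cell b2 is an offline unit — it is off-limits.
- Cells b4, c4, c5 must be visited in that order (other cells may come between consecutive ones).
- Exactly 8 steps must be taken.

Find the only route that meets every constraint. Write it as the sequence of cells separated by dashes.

a1 - a2 - a3 - b4 - c4 - c5 - b5 - a4 - b3

The waypoints must appear in the order b4, c4, c5, with no cell reused.
Route from a1: down 2 to a3, down-right 1 to b4, right 1 to c4, down 1 to c5, left 1 to b5, up-left 1 to a4, up-right 1 to b3 — 8 moves in all.
Check: order respected (b4 at step 3, c4 at step 4, c5 at step 5); 8 moves as required.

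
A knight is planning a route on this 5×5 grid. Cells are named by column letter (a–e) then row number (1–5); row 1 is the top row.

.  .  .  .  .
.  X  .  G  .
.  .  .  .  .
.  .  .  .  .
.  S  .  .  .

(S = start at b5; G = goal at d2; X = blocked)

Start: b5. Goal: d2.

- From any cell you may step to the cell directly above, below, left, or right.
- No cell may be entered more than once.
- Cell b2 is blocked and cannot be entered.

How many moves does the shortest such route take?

The Manhattan distance from b5 to d2 is |5−2| + |2−4| = 5, so at least 5 moves are needed.
A route of 5 moves achieves this: b5 → b4 → b3 → c3 → c2 → d2.
Since 5 matches the lower bound, it is optimal.

5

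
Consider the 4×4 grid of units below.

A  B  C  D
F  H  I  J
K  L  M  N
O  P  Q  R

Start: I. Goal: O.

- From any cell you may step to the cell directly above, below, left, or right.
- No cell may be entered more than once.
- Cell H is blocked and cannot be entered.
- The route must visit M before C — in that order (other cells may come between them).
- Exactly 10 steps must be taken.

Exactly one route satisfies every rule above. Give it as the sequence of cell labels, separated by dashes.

The waypoints must appear in the order M, C, with no cell reused.
Route from I: down to M, right to N, 2× up (reaching D), 3× left (reaching A), 3× down (reaching O) — 10 moves in all.
Check: order respected (M at step 1, C at step 5); 10 moves as required.

I - M - N - J - D - C - B - A - F - K - O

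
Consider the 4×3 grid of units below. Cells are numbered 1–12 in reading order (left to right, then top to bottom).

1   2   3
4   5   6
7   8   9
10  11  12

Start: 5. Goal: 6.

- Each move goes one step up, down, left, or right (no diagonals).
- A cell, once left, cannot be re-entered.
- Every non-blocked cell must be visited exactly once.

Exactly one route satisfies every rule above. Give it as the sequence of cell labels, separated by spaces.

Need to visit all 12 open cells exactly once, starting at 5 and ending at 6.
Cell 10 has only two open neighbours (7 and 11), so the path must pass straight through it: one of those is the cell it's entered from and the other is where it exits.
Route from 5: down to 8, right to 9, down to 12, 2× left (reaching 10), 3× up (reaching 1), 2× right (reaching 3), down to 6 — 11 moves in all.
Check: all 12 open cells covered.

5 8 9 12 11 10 7 4 1 2 3 6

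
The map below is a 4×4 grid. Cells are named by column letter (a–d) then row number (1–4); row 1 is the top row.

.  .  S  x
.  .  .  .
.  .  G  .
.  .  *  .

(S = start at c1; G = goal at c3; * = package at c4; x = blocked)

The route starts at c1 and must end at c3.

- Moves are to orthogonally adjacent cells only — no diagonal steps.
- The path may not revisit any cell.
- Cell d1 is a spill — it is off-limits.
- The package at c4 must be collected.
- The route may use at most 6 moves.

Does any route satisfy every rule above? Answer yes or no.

One route that works: c1 → c2 → b2 → b3 → b4 → c4 → c3.

yes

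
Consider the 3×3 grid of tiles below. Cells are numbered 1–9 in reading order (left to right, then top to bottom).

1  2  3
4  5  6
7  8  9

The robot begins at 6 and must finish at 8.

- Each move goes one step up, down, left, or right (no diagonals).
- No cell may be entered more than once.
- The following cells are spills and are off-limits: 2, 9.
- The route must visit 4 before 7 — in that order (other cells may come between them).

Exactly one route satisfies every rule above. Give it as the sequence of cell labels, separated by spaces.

6 5 4 7 8

The waypoints must appear in the order 4, 7, with no cell reused.
Route from 6: 2× left (reaching 4), down to 7, right to 8 — 4 moves in all.
Check: order respected (4 at step 2, 7 at step 3).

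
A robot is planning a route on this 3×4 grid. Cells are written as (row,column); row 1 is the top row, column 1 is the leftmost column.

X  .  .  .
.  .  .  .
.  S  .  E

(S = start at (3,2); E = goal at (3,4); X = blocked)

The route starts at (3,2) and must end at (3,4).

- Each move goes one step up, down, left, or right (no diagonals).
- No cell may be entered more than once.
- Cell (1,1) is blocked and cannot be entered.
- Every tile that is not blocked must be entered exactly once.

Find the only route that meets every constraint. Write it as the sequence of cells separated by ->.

Need to visit all 11 open cells exactly once, starting at (3,2) and ending at (3,4).
Route from (3,2): left 1 to (3,1), up 1 to (2,1), right 1 to (2,2), up 1 to (1,2), right 2 to (1,4), down 1 to (2,4), left 1 to (2,3), down 1 to (3,3), right 1 to (3,4) — 10 moves in all.
Check: all 11 open cells covered.

(3,2) -> (3,1) -> (2,1) -> (2,2) -> (1,2) -> (1,3) -> (1,4) -> (2,4) -> (2,3) -> (3,3) -> (3,4)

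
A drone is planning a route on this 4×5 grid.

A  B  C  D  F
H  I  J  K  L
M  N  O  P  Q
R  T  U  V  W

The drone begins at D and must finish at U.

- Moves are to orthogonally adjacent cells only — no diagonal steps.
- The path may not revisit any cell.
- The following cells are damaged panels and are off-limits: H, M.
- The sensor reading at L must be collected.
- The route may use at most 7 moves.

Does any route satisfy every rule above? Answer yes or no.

yes

One route that works: D → K → L → Q → W → V → U.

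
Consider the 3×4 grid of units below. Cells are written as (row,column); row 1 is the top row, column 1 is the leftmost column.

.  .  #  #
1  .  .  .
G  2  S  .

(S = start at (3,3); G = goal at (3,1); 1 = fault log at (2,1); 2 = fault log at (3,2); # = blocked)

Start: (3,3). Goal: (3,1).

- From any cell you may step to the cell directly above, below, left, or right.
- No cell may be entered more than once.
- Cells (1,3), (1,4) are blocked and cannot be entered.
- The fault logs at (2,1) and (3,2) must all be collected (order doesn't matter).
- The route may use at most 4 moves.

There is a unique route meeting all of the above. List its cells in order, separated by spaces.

The budget equals the shortest possible length, so every move has to be on a shortest route through the required cells.
Route from (3,3): left to (3,2), up to (2,2), left to (2,1), down to (3,1) — 4 moves in all.
Check: all required cells visited; 4 ≤ 4 moves.

(3,3) (3,2) (2,2) (2,1) (3,1)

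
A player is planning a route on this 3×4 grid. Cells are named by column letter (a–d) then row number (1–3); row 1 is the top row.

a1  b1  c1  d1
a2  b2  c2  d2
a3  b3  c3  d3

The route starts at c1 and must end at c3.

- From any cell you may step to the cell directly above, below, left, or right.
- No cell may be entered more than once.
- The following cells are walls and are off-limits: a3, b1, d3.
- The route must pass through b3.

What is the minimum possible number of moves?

Any route passes through b3 somewhere between c1 and c3. Summing Manhattan distances along the two legs (c1 → b3 → c3) gives a lower bound of 3 + 1 = 4 moves.
A route of 4 moves achieves this: c1 → c2 → b2 → b3 → c3.
Since 4 matches the lower bound, it is optimal.

4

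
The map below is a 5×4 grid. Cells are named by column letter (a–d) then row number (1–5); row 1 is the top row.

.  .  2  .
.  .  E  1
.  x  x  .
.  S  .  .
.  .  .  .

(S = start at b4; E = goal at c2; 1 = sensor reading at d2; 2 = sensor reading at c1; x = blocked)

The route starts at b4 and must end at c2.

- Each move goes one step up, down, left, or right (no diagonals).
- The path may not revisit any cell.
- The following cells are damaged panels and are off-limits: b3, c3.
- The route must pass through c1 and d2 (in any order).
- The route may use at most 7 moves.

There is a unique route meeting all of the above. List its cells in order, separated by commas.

Any route must reach c1 and d2 and still end at c2 within 7 moves, so the order of the required stops is forced.
Route from b4: 2× right (reaching d4), 3× up (reaching d1), left to c1, down to c2 — 7 moves in all.
Check: all required cells visited; 7 ≤ 7 moves.

b4, c4, d4, d3, d2, d1, c1, c2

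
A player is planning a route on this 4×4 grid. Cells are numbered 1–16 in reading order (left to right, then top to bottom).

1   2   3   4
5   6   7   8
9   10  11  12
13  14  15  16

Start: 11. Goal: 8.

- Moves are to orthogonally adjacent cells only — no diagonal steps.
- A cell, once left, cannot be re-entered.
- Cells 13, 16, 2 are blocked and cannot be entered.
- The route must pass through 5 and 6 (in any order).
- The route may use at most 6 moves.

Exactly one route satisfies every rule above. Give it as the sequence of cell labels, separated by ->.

11 -> 10 -> 9 -> 5 -> 6 -> 7 -> 8

Any route must reach 5 and 6 and still end at 8 within 6 moves, so the order of the required stops is forced.
Route from 11: left 2 to 9, up 1 to 5, right 3 to 8 — 6 moves in all.
Check: all required cells visited; 6 ≤ 6 moves.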